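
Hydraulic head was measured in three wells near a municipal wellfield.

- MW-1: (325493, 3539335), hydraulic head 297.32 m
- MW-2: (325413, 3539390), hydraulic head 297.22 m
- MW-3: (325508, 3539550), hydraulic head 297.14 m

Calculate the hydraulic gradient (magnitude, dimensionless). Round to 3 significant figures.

With h = a·x + b·y + c and MW-1 as origin, the differences give:
  (-80)·a + 55·b = -0.10
  15·a + 215·b = -0.18
Eliminate b (×215 and ×55, subtract): -18025·a = -11.600 → a = ∂h/∂x = +0.0006436
Back-substitute: b = ∂h/∂y = -0.0008821.
|∇h| = √(0.0006436² + -0.0008821²) = 0.001092

0.00109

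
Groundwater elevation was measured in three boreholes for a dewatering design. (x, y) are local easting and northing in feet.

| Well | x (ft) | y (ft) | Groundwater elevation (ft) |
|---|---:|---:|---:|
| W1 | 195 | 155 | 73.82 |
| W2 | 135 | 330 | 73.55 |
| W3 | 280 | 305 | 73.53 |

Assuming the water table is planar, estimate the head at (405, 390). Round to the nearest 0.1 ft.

Differences from W1: to W2 (Δx, Δy, Δh) = (-60, 175, -0.27); to W3 = (85, 150, -0.29).
Determinant of the coordinate differences = (-60)·150 − 85·175 = -23875.
∂h/∂x = [(-0.27)·150 − (-0.29)·175] / -23875 = -0.0004293
∂h/∂y = [(-60)·(-0.29) − 85·(-0.27)] / -23875 = -0.001690
h(405, 390) = 73.82 + (-0.0004293)·(210) + (-0.001690)·(235) = 73.82 -0.090 -0.397 = 73.333 ft.

73.3 ft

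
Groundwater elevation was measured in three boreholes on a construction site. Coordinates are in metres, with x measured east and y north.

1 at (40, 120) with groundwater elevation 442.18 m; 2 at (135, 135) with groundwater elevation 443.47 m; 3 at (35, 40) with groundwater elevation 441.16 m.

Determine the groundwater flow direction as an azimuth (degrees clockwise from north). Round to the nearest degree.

224°

Taking 1 as reference: 2−1 = (95, 15, +1.29); 3−1 = (-5, -80, -1.02).
Solve a·Δx + b·Δy = Δh: det = 95·(-80) − (-5)·15 = -7525.
∂h/∂x = [(+1.29)·(-80) − (-1.02)·15] / -7525 = +0.01168
∂h/∂y = [95·(-1.02) − (-5)·(+1.29)] / -7525 = +0.01202
Flow direction (−∇h) has components (-0.01168 E, -0.01202 N).
Azimuth = atan2(E, N) = atan2(-0.01168, -0.01202) = 224.2° ≈ 224°.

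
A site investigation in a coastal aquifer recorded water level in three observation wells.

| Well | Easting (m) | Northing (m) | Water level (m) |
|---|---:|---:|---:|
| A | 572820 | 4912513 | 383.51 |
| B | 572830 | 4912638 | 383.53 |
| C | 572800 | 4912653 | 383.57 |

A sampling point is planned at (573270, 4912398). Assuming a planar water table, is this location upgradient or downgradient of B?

Differences from A: to B (Δx, Δy, Δh) = (10, 125, +0.02); to C = (-20, 140, +0.06).
Determinant of the coordinate differences = 10·140 − (-20)·125 = 3900.
∂h/∂x = [(+0.02)·140 − (+0.06)·125] / 3900 = -0.001205
∂h/∂y = [10·(+0.06) − (-20)·(+0.02)] / 3900 = +0.0002564
Head at (573270, 4912398) = 383.51 + (-0.001205)·(450) + (+0.0002564)·(-115) = 382.94 m.
That is lower than the 383.53 m at B, so the point is downgradient.

downgradient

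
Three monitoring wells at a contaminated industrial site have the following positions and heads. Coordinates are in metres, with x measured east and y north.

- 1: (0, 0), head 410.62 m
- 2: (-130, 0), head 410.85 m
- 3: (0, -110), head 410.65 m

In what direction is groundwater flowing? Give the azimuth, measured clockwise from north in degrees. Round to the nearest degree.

∂h/∂x = (410.85 − 410.62) / (-130 − 0) = -0.001769
∂h/∂y = (410.65 − 410.62) / (-110 − 0) = -0.0002727
Flow direction (−∇h) has components (+0.001769 E, +0.0002727 N).
Azimuth = atan2(E, N) = atan2(+0.001769, +0.0002727) = 81.2° ≈ 081°.

081°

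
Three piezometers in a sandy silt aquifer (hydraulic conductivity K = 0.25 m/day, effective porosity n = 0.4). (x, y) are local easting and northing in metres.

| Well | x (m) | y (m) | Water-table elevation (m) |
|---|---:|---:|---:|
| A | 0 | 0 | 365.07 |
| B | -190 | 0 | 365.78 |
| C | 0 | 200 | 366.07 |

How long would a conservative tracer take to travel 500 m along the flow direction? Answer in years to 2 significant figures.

∂h/∂x = (365.78 − 365.07) / (-190 − 0) = -0.003737
∂h/∂y = (366.07 − 365.07) / (200 − 0) = +0.005000
|∇h| = √(-0.003737² + 0.005000²) = 0.006242
Seepage velocity v = K·i/n = 0.25 × 0.006242 / 0.4 = 0.003901 m/day.
t = 500 / 0.003901 = 1.282e+05 days = 351 years.

350 years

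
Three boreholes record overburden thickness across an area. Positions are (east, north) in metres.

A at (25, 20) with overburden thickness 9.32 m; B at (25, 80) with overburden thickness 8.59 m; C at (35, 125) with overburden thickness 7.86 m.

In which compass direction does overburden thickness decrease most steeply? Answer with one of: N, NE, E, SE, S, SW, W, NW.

NE

Taking A as reference: B−A = (0, 60, -0.73); C−A = (10, 105, -1.46).
Solve a·Δx + b·Δy = Δd: det = 0·105 − 10·60 = -600.
∂d/∂x = [(-0.73)·105 − (-1.46)·60] / -600 = -0.01825
∂d/∂y = [0·(-1.46) − 10·(-0.73)] / -600 = -0.01217
Steepest decrease is along −∇f = (+0.01825 E, +0.01217 N) → northeast.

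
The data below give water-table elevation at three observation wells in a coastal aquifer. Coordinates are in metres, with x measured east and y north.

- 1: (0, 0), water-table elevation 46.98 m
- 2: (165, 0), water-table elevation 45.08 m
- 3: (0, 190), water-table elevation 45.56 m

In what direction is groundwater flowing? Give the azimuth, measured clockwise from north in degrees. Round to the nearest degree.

057°

∂h/∂x = (45.08 − 46.98) / (165 − 0) = -0.01152
∂h/∂y = (45.56 − 46.98) / (190 − 0) = -0.007474
Flow direction (−∇h) has components (+0.01152 E, +0.007474 N).
Azimuth = atan2(E, N) = atan2(+0.01152, +0.007474) = 57.0° ≈ 057°.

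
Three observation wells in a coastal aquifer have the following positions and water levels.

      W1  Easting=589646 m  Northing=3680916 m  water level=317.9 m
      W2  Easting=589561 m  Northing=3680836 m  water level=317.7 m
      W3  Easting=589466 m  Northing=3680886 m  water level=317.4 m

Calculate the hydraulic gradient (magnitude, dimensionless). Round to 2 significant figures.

0.0029

Differences from W1: to W2 (Δx, Δy, Δh) = (-85, -80, -0.2); to W3 = (-180, -30, -0.5).
Solve a·Δx + b·Δy = Δh: det = (-85)·(-30) − (-180)·(-80) = -11850.
∂h/∂x = [(-0.2)·(-30) − (-0.5)·(-80)] / -11850 = +0.002869
∂h/∂y = [(-85)·(-0.5) − (-180)·(-0.2)] / -11850 = -0.0005485
|∇h| = √(0.002869² + -0.0005485²) = 0.002921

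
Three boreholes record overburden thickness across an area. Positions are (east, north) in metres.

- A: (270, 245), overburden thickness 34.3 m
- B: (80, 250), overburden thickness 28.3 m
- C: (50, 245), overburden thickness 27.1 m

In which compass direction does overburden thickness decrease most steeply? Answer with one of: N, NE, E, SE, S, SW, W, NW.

Taking A as reference: B−A = (-190, 5, -6.0); C−A = (-220, 0, -7.2).
Solve a·Δx + b·Δy = Δd: det = (-190)·0 − (-220)·5 = 1100.
∂d/∂x = [(-6.0)·0 − (-7.2)·5] / 1100 = +0.03273
∂d/∂y = [(-190)·(-7.2) − (-220)·(-6.0)] / 1100 = +0.04364
Steepest decrease is along −∇f = (-0.03273 E, -0.04364 N) → southwest.

SW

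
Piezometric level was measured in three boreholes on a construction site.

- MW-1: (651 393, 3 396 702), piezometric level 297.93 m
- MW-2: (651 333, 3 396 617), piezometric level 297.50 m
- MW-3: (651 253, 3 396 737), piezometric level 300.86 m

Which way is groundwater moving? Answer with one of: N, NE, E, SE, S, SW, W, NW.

SE

Taking MW-1 as reference: MW-2−MW-1 = (-60, -85, -0.43); MW-3−MW-1 = (-140, 35, +2.93).
Solve a·Δx + b·Δy = Δh: det = (-60)·35 − (-140)·(-85) = -14000.
∂h/∂x = [(-0.43)·35 − (+2.93)·(-85)] / -14000 = -0.01671
∂h/∂y = [(-60)·(+2.93) − (-140)·(-0.43)] / -14000 = +0.01686
Flow = −∇h = (+0.01671 east, -0.01686 north), which points southeast.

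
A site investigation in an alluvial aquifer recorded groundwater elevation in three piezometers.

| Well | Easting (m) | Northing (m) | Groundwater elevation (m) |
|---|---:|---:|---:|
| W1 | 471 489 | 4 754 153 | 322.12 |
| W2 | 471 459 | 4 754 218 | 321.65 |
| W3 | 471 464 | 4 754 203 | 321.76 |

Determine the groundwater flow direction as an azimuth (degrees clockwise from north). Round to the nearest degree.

006°

Differences from W1: to W2 (Δx, Δy, Δh) = (-30, 65, -0.47); to W3 = (-25, 50, -0.36).
Determinant of the coordinate differences = (-30)·50 − (-25)·65 = 125.
∂h/∂x = [(-0.47)·50 − (-0.36)·65] / 125 = -0.0008000
∂h/∂y = [(-30)·(-0.36) − (-25)·(-0.47)] / 125 = -0.007600
Flow direction (−∇h) has components (+0.0008000 E, +0.007600 N).
Azimuth = atan2(E, N) = atan2(+0.0008000, +0.007600) = 6.0° ≈ 006°.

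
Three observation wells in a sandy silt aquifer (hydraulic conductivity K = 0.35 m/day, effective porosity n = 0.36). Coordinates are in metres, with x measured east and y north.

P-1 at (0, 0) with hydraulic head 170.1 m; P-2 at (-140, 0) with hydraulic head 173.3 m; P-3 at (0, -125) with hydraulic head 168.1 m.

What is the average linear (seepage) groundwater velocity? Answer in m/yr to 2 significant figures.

∂h/∂x = (173.3 − 170.1) / (-140 − 0) = -0.02286
∂h/∂y = (168.1 − 170.1) / (-125 − 0) = +0.01600
|∇h| = √(-0.02286² + 0.01600²) = 0.0279
Seepage velocity v = K·i/n = 0.35 × 0.0279 / 0.36 = 0.02712 m/day = 9.906 m/yr.

9.9 m/yr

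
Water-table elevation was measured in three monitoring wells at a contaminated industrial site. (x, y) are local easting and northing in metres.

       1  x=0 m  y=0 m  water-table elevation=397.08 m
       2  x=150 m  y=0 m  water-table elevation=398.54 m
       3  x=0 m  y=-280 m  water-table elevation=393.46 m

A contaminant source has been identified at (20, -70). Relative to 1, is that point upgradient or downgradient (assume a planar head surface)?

downgradient

∂h/∂x = (398.54 − 397.08) / (150 − 0) = +0.009733
∂h/∂y = (393.46 − 397.08) / (-280 − 0) = +0.01293
Head at (20, -70) = 397.08 + (+0.009733)·(20) + (+0.01293)·(-70) = 396.37 m.
That is lower than the 397.08 m at 1, so the point is downgradient.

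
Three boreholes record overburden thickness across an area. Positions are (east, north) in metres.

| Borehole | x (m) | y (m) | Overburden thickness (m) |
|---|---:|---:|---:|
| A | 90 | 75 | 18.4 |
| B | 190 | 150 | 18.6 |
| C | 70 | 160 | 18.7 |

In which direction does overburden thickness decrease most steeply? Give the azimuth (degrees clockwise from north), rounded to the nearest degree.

171°

Taking A as reference: B−A = (100, 75, +0.2); C−A = (-20, 85, +0.3).
Solve a·Δx + b·Δy = Δd: det = 100·85 − (-20)·75 = 10000.
∂d/∂x = [(+0.2)·85 − (+0.3)·75] / 10000 = -0.0005500
∂d/∂y = [100·(+0.3) − (-20)·(+0.2)] / 10000 = +0.003400
Steepest decrease is along −∇f: components (+0.0005500 E, -0.003400 N).
Azimuth = atan2(+0.0005500, -0.003400) = 170.8° ≈ 171°.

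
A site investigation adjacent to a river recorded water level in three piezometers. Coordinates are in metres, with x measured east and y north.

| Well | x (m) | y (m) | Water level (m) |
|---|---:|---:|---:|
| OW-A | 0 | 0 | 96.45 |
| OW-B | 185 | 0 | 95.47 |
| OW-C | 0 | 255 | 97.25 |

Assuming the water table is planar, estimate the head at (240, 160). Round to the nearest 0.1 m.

∂h/∂x = (95.47 − 96.45) / (185 − 0) = -0.005297
∂h/∂y = (97.25 − 96.45) / (255 − 0) = +0.003137
h(240, 160) = 96.45 + (-0.005297)·(240) + (+0.003137)·(160) = 96.45 -1.271 +0.502 = 95.681 m.

95.7 m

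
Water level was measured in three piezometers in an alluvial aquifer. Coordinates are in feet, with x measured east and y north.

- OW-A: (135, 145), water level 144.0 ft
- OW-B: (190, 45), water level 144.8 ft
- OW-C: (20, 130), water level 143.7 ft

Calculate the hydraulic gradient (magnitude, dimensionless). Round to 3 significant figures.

0.00701

Three-point gradient (reference OW-A): Δ to OW-B = (55, -100, +0.8), Δ to OW-C = (-115, -15, -0.3).
∂h/∂x = +0.003408, ∂h/∂y = -0.006126 (det = -12325).
|∇h| = √(0.003408² + -0.006126²) = 0.00701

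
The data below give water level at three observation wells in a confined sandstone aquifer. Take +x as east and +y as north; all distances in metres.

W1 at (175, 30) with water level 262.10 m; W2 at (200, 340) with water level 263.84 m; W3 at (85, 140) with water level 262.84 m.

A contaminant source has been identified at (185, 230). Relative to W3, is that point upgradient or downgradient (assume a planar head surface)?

upgradient

Differences from W1: to W2 (Δx, Δy, Δh) = (25, 310, +1.74); to W3 = (-90, 110, +0.74).
Solve a·Δx + b·Δy = Δh: det = 25·110 − (-90)·310 = 30650.
∂h/∂x = [(+1.74)·110 − (+0.74)·310] / 30650 = -0.001240
∂h/∂y = [25·(+0.74) − (-90)·(+1.74)] / 30650 = +0.005713
Head at (185, 230) = 262.10 + (-0.001240)·(10) + (+0.005713)·(200) = 263.23 m.
That is higher than the 262.84 m at W3, so the point is upgradient.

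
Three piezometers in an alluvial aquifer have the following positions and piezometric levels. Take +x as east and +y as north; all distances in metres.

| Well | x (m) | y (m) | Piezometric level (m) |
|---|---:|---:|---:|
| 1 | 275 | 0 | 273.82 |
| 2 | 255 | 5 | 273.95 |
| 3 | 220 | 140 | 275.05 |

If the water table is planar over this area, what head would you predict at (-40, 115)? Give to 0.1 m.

276.1 m

Taking 1 as reference: 2−1 = (-20, 5, +0.13); 3−1 = (-55, 140, +1.23).
Determinant of the coordinate differences = (-20)·140 − (-55)·5 = -2525.
∂h/∂x = [(+0.13)·140 − (+1.23)·5] / -2525 = -0.004772
∂h/∂y = [(-20)·(+1.23) − (-55)·(+0.13)] / -2525 = +0.006911
h(-40, 115) = 273.82 + (-0.004772)·(-315) + (+0.006911)·(115) = 273.82 +1.503 +0.795 = 276.118 m.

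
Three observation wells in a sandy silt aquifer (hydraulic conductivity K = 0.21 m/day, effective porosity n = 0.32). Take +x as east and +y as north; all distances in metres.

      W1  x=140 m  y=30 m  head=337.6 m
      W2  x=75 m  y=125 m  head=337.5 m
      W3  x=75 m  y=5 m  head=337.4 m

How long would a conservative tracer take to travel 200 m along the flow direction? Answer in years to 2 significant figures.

290 years

With h = a·x + b·y + c and W1 as origin, the differences give:
  (-65)·a + 95·b = -0.1
  (-65)·a + (-25)·b = -0.2
Eliminate b (×(-25) and ×95, subtract): 7800·a = 21.50 → a = ∂h/∂x = +0.002756
Back-substitute: b = ∂h/∂y = +0.0008333.
|∇h| = √(0.002756² + 0.0008333²) = 0.002879
Seepage velocity v = K·i/n = 0.21 × 0.002879 / 0.32 = 0.001889 m/day.
t = 200 / 0.001889 = 1.059e+05 days = 290 years.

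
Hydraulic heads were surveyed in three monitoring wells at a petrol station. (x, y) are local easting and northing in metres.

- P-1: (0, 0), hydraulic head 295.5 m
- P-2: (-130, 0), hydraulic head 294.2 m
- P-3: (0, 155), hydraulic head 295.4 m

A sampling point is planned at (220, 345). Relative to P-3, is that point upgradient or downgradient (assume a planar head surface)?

∂h/∂x = (294.2 − 295.5) / (-130 − 0) = +0.01000
∂h/∂y = (295.4 − 295.5) / (155 − 0) = -0.0006452
Head at (220, 345) = 295.5 + (+0.01000)·(220) + (-0.0006452)·(345) = 297.48 m.
That is higher than the 295.4 m at P-3, so the point is upgradient.

upgradient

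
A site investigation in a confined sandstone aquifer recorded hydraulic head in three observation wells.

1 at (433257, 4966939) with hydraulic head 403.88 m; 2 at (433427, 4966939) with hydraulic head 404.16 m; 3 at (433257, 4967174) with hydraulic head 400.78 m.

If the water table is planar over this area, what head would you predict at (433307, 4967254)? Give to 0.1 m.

399.8 m

∂h/∂x = (404.16 − 403.88) / (433427 − 433257) = +0.001647
∂h/∂y = (400.78 − 403.88) / (4967174 − 4966939) = -0.01319
h(433307, 4967254) = 403.88 + (+0.001647)·(50) + (-0.01319)·(315) = 403.88 +0.082 -4.155 = 399.807 m.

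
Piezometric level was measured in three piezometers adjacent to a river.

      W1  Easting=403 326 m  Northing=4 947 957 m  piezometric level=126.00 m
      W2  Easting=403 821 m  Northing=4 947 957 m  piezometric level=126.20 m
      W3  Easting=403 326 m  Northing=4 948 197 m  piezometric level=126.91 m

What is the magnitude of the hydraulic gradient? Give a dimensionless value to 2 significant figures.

0.0038

∂h/∂x = (126.20 − 126.00) / (403821 − 403326) = +0.0004040
∂h/∂y = (126.91 − 126.00) / (4948197 − 4947957) = +0.003792
|∇h| = √(0.0004040² + 0.003792²) = 0.003813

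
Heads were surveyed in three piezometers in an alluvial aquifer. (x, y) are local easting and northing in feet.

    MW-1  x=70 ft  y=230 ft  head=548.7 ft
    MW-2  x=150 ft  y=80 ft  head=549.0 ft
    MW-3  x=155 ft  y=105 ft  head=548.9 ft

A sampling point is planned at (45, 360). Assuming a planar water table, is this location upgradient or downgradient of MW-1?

downgradient

Differences from MW-1: to MW-2 (Δx, Δy, Δh) = (80, -150, +0.3); to MW-3 = (85, -125, +0.2).
Determinant of the coordinate differences = 80·(-125) − 85·(-150) = 2750.
∂h/∂x = [(+0.3)·(-125) − (+0.2)·(-150)] / 2750 = -0.002727
∂h/∂y = [80·(+0.2) − 85·(+0.3)] / 2750 = -0.003455
Head at (45, 360) = 548.7 + (-0.002727)·(-25) + (-0.003455)·(130) = 548.32 ft.
That is lower than the 548.7 ft at MW-1, so the point is downgradient.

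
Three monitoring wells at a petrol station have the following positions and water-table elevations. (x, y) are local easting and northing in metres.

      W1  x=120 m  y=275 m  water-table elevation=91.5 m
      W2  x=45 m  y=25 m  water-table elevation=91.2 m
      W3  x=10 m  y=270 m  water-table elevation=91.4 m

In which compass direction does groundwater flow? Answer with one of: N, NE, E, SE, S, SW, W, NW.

Differences from W1: to W2 (Δx, Δy, Δh) = (-75, -250, -0.3); to W3 = (-110, -5, -0.1).
Solve a·Δx + b·Δy = Δh: det = (-75)·(-5) − (-110)·(-250) = -27125.
∂h/∂x = [(-0.3)·(-5) − (-0.1)·(-250)] / -27125 = +0.0008664
∂h/∂y = [(-75)·(-0.1) − (-110)·(-0.3)] / -27125 = +0.0009401
Flow = −∇h = (-0.0008664 east, -0.0009401 north), which points southwest.

SW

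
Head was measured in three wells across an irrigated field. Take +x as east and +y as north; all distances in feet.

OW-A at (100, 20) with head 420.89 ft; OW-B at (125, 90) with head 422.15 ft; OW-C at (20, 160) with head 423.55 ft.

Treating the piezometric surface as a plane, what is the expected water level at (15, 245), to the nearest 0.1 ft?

425.1 ft

Taking OW-A as reference: OW-B−OW-A = (25, 70, +1.26); OW-C−OW-A = (-80, 140, +2.66).
Determinant of the coordinate differences = 25·140 − (-80)·70 = 9100.
∂h/∂x = [(+1.26)·140 − (+2.66)·70] / 9100 = -0.001077
∂h/∂y = [25·(+2.66) − (-80)·(+1.26)] / 9100 = +0.01838
h(15, 245) = 420.89 + (-0.001077)·(-85) + (+0.01838)·(225) = 420.89 +0.092 +4.137 = 425.118 ft.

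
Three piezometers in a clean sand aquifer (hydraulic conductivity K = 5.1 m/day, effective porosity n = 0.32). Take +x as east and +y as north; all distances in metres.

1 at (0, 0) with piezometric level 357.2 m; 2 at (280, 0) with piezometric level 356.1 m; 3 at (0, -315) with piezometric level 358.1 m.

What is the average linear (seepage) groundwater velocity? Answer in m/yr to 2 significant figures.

∂h/∂x = (356.1 − 357.2) / (280 − 0) = -0.003929
∂h/∂y = (358.1 − 357.2) / (-315 − 0) = -0.002857
|∇h| = √(-0.003929² + -0.002857²) = 0.004858
Seepage velocity v = K·i/n = 5.1 × 0.004858 / 0.32 = 0.07742 m/day = 28.28 m/yr.

28 m/yr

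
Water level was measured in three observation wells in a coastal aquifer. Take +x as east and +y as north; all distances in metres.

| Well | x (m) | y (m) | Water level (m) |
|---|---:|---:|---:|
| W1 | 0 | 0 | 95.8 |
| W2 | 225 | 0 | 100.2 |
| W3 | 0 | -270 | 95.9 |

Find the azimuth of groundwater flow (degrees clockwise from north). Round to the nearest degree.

∂h/∂x = (100.2 − 95.8) / (225 − 0) = +0.01956
∂h/∂y = (95.9 − 95.8) / (-270 − 0) = -0.0003704
Flow direction (−∇h) has components (-0.01956 E, +0.0003704 N).
Azimuth = atan2(E, N) = atan2(-0.01956, +0.0003704) = 271.1° ≈ 271°.

271°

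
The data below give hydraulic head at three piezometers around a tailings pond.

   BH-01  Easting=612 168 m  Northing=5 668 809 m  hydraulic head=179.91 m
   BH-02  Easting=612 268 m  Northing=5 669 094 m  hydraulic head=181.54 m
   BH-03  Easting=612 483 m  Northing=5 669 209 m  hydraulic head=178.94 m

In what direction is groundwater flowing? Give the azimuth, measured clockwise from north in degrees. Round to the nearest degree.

Differences from BH-01: to BH-02 (Δx, Δy, Δh) = (100, 285, +1.63); to BH-03 = (315, 400, -0.97).
Determinant of the coordinate differences = 100·400 − 315·285 = -49775.
∂h/∂x = [(+1.63)·400 − (-0.97)·285] / -49775 = -0.01865
∂h/∂y = [100·(-0.97) − 315·(+1.63)] / -49775 = +0.01226
Flow direction (−∇h) has components (+0.01865 E, -0.01226 N).
Azimuth = atan2(E, N) = atan2(+0.01865, -0.01226) = 123.3° ≈ 123°.

123°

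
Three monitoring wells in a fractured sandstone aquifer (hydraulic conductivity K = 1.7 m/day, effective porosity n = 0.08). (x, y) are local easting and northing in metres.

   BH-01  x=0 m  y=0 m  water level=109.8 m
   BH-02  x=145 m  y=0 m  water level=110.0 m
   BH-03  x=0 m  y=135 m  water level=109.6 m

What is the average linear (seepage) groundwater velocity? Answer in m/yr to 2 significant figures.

16 m/yr

∂h/∂x = (110.0 − 109.8) / (145 − 0) = +0.001379
∂h/∂y = (109.6 − 109.8) / (135 − 0) = -0.001481
|∇h| = √(0.001379² + -0.001481²) = 0.002024
Seepage velocity v = K·i/n = 1.7 × 0.002024 / 0.08 = 0.04301 m/day = 15.71 m/yr.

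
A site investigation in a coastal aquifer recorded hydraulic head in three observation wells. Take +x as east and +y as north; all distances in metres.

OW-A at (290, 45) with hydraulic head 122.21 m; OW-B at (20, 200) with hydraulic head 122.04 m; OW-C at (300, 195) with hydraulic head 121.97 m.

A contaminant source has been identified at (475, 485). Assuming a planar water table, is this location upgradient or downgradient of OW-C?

downgradient

Three-point gradient (reference OW-A): Δ to OW-B = (-270, 155, -0.17), Δ to OW-C = (10, 150, -0.24).
∂h/∂x = -0.0002782, ∂h/∂y = -0.001581 (det = -42050).
Head at (475, 485) = 122.21 + (-0.0002782)·(185) + (-0.001581)·(440) = 121.46 m.
That is lower than the 121.97 m at OW-C, so the point is downgradient.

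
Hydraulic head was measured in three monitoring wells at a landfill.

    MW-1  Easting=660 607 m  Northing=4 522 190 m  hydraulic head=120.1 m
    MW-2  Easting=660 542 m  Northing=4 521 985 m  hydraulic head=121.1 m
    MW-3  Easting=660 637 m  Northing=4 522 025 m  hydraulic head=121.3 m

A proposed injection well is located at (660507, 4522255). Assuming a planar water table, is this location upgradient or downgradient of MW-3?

Differences from MW-1: to MW-2 (Δx, Δy, Δh) = (-65, -205, +1.0); to MW-3 = (30, -165, +1.2).
Determinant of the coordinate differences = (-65)·(-165) − 30·(-205) = 16875.
∂h/∂x = [(+1.0)·(-165) − (+1.2)·(-205)] / 16875 = +0.004800
∂h/∂y = [(-65)·(+1.2) − 30·(+1.0)] / 16875 = -0.006400
Head at (660507, 4522255) = 120.1 + (+0.004800)·(-100) + (-0.006400)·(65) = 119.20 m.
That is lower than the 121.3 m at MW-3, so the point is downgradient.

downgradient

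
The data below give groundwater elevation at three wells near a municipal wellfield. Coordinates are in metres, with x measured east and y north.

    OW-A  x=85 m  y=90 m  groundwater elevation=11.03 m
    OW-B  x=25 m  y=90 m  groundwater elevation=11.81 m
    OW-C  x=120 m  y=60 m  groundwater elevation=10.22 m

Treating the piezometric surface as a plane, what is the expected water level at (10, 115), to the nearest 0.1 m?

12.3 m

Taking OW-A as reference: OW-B−OW-A = (-60, 0, +0.78); OW-C−OW-A = (35, -30, -0.81).
Solve a·Δx + b·Δy = Δh: det = (-60)·(-30) − 35·0 = 1800.
∂h/∂x = [(+0.78)·(-30) − (-0.81)·0] / 1800 = -0.01300
∂h/∂y = [(-60)·(-0.81) − 35·(+0.78)] / 1800 = +0.01183
h(10, 115) = 11.03 + (-0.01300)·(-75) + (+0.01183)·(25) = 11.03 +0.975 +0.296 = 12.301 m.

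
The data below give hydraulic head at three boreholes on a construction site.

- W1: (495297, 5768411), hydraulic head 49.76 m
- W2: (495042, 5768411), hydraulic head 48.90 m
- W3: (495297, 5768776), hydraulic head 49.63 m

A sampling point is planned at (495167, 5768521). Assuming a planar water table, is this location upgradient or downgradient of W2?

∂h/∂x = (48.90 − 49.76) / (495042 − 495297) = +0.003373
∂h/∂y = (49.63 − 49.76) / (5768776 − 5768411) = -0.0003562
Head at (495167, 5768521) = 49.76 + (+0.003373)·(-130) + (-0.0003562)·(110) = 49.28 m.
That is higher than the 48.90 m at W2, so the point is upgradient.

upgradient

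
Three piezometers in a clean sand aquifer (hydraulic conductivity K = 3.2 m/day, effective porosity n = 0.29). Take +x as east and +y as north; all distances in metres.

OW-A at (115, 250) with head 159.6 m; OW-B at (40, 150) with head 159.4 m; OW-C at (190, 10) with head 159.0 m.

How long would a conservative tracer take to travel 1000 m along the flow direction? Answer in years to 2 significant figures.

100 years

With h = a·x + b·y + c and OW-A as origin, the differences give:
  (-75)·a + (-100)·b = -0.2
  75·a + (-240)·b = -0.6
Eliminate b (×(-240) and ×(-100), subtract): 25500·a = -12.00 → a = ∂h/∂x = -0.0004706
Back-substitute: b = ∂h/∂y = +0.002353.
|∇h| = √(-0.0004706² + 0.002353²) = 0.0024
Seepage velocity v = K·i/n = 3.2 × 0.0024 / 0.29 = 0.02648 m/day.
t = 1000 / 0.02648 = 3.776e+04 days = 103 years.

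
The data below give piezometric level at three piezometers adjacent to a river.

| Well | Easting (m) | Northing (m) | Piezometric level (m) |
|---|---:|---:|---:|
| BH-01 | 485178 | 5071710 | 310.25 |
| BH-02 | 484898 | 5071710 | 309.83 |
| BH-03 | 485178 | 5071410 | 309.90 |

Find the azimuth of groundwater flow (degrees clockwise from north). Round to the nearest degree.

232°

∂h/∂x = (309.83 − 310.25) / (484898 − 485178) = +0.001500
∂h/∂y = (309.90 − 310.25) / (5071410 − 5071710) = +0.001167
Flow direction (−∇h) has components (-0.001500 E, -0.001167 N).
Azimuth = atan2(E, N) = atan2(-0.001500, -0.001167) = 232.1° ≈ 232°.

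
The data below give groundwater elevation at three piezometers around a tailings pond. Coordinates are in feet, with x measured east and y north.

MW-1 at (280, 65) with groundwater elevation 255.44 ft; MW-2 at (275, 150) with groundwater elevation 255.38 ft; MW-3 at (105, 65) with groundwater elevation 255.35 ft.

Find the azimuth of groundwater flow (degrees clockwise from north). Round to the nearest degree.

Differences from MW-1: to MW-2 (Δx, Δy, Δh) = (-5, 85, -0.06); to MW-3 = (-175, 0, -0.09).
Determinant of the coordinate differences = (-5)·0 − (-175)·85 = 14875.
∂h/∂x = [(-0.06)·0 − (-0.09)·85] / 14875 = +0.0005143
∂h/∂y = [(-5)·(-0.09) − (-175)·(-0.06)] / 14875 = -0.0006756
Flow direction (−∇h) has components (-0.0005143 E, +0.0006756 N).
Azimuth = atan2(E, N) = atan2(-0.0005143, +0.0006756) = 322.7° ≈ 323°.

323°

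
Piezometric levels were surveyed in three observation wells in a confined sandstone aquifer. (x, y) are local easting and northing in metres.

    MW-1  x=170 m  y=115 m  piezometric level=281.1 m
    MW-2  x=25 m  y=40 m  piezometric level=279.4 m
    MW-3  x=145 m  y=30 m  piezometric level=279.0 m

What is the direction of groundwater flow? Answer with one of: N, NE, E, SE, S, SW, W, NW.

Taking MW-1 as reference: MW-2−MW-1 = (-145, -75, -1.7); MW-3−MW-1 = (-25, -85, -2.1).
Determinant of the coordinate differences = (-145)·(-85) − (-25)·(-75) = 10450.
∂h/∂x = [(-1.7)·(-85) − (-2.1)·(-75)] / 10450 = -0.001244
∂h/∂y = [(-145)·(-2.1) − (-25)·(-1.7)] / 10450 = +0.02507
Flow = −∇h = (+0.001244 east, -0.02507 north), which points south.

S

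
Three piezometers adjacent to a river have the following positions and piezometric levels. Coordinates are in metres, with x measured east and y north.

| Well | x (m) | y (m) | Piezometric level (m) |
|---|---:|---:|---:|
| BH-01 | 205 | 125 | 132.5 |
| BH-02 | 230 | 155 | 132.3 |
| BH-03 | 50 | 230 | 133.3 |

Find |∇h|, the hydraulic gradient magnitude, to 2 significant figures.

0.0064

With h = a·x + b·y + c and BH-01 as origin, the differences give:
  25·a + 30·b = -0.2
  (-155)·a + 105·b = +0.8
Eliminate b (×105 and ×30, subtract): 7275·a = -45.00 → a = ∂h/∂x = -0.006186
Back-substitute: b = ∂h/∂y = -0.001512.
|∇h| = √(-0.006186² + -0.001512²) = 0.006368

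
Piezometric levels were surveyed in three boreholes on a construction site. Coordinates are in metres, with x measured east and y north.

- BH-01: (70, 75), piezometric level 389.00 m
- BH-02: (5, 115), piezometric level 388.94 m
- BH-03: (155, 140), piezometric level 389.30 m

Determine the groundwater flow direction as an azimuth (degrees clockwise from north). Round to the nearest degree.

228°

Differences from BH-01: to BH-02 (Δx, Δy, Δh) = (-65, 40, -0.06); to BH-03 = (85, 65, +0.30).
Solve a·Δx + b·Δy = Δh: det = (-65)·65 − 85·40 = -7625.
∂h/∂x = [(-0.06)·65 − (+0.30)·40] / -7625 = +0.002085
∂h/∂y = [(-65)·(+0.30) − 85·(-0.06)] / -7625 = +0.001889
Flow direction (−∇h) has components (-0.002085 E, -0.001889 N).
Azimuth = atan2(E, N) = atan2(-0.002085, -0.001889) = 227.8° ≈ 228°.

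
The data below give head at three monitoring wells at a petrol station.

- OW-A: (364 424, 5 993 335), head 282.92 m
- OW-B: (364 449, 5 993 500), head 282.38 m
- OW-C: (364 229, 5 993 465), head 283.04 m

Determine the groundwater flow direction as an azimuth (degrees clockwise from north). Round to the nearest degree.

Taking OW-A as reference: OW-B−OW-A = (25, 165, -0.54); OW-C−OW-A = (-195, 130, +0.12).
Solve a·Δx + b·Δy = Δh: det = 25·130 − (-195)·165 = 35425.
∂h/∂x = [(-0.54)·130 − (+0.12)·165] / 35425 = -0.002541
∂h/∂y = [25·(+0.12) − (-195)·(-0.54)] / 35425 = -0.002888
Flow direction (−∇h) has components (+0.002541 E, +0.002888 N).
Azimuth = atan2(E, N) = atan2(+0.002541, +0.002888) = 41.3° ≈ 041°.

041°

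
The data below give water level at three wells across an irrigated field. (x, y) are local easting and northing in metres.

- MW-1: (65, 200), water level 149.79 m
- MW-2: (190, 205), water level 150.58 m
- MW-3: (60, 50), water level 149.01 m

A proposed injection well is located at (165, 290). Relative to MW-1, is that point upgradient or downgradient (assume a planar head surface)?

Taking MW-1 as reference: MW-2−MW-1 = (125, 5, +0.79); MW-3−MW-1 = (-5, -150, -0.78).
Determinant of the coordinate differences = 125·(-150) − (-5)·5 = -18725.
∂h/∂x = [(+0.79)·(-150) − (-0.78)·5] / -18725 = +0.006120
∂h/∂y = [125·(-0.78) − (-5)·(+0.79)] / -18725 = +0.004996
Head at (165, 290) = 149.79 + (+0.006120)·(100) + (+0.004996)·(90) = 150.85 m.
That is higher than the 149.79 m at MW-1, so the point is upgradient.

upgradient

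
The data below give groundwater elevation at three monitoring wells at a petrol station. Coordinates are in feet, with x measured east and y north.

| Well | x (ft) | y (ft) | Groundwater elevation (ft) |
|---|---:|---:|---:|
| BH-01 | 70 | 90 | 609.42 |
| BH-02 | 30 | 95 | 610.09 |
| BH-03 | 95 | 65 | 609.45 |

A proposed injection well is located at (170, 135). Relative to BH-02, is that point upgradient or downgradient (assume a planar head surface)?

downgradient

With h = a·x + b·y + c and BH-01 as origin, the differences give:
  (-40)·a + 5·b = +0.67
  25·a + (-25)·b = +0.03
Eliminate b (×(-25) and ×5, subtract): 875·a = -16.900 → a = ∂h/∂x = -0.01931
Back-substitute: b = ∂h/∂y = -0.02051.
Head at (170, 135) = 609.42 + (-0.01931)·(100) + (-0.02051)·(45) = 606.57 ft.
That is lower than the 610.09 ft at BH-02, so the point is downgradient.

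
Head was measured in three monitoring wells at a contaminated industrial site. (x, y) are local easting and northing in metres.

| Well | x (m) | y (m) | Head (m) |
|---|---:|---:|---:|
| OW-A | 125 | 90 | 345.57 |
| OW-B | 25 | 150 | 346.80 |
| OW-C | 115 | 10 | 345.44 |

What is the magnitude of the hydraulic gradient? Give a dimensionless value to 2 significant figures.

Differences from OW-A: to OW-B (Δx, Δy, Δh) = (-100, 60, +1.23); to OW-C = (-10, -80, -0.13).
Determinant of the coordinate differences = (-100)·(-80) − (-10)·60 = 8600.
∂h/∂x = [(+1.23)·(-80) − (-0.13)·60] / 8600 = -0.01053
∂h/∂y = [(-100)·(-0.13) − (-10)·(+1.23)] / 8600 = +0.002942
|∇h| = √(-0.01053² + 0.002942²) = 0.01093

0.011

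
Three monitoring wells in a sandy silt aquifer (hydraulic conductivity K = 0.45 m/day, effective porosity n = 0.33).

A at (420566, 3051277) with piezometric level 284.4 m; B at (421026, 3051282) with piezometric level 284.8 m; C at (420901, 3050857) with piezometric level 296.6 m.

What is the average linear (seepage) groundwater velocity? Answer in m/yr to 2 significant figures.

14 m/yr

Differences from A: to B (Δx, Δy, Δh) = (460, 5, +0.4); to C = (335, -420, +12.2).
Solve a·Δx + b·Δy = Δh: det = 460·(-420) − 335·5 = -194875.
∂h/∂x = [(+0.4)·(-420) − (+12.2)·5] / -194875 = +0.001175
∂h/∂y = [460·(+12.2) − 335·(+0.4)] / -194875 = -0.02811
|∇h| = √(0.001175² + -0.02811²) = 0.02813
Seepage velocity v = K·i/n = 0.45 × 0.02813 / 0.33 = 0.03836 m/day = 14.01 m/yr.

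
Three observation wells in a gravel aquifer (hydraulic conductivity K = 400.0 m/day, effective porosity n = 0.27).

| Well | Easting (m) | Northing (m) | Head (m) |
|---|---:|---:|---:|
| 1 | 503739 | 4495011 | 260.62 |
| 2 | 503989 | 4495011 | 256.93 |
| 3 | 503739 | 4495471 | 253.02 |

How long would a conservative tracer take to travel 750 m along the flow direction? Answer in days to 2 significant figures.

23 days

∂h/∂x = (256.93 − 260.62) / (503989 − 503739) = -0.01476
∂h/∂y = (253.02 − 260.62) / (4495471 − 4495011) = -0.01652
|∇h| = √(-0.01476² + -0.01652²) = 0.02215
Seepage velocity v = K·i/n = 400.0 × 0.02215 / 0.27 = 32.81 m/day.
t = 750 / 32.81 = 22.86 days.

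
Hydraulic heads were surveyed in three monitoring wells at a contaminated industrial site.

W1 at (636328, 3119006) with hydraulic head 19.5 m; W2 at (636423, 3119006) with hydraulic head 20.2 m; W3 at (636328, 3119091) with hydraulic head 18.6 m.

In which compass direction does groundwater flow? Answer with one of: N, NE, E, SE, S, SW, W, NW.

NW

∂h/∂x = (20.2 − 19.5) / (636423 − 636328) = +0.007368
∂h/∂y = (18.6 − 19.5) / (3119091 − 3119006) = -0.01059
Flow = −∇h = (-0.007368 east, +0.01059 north), which points northwest.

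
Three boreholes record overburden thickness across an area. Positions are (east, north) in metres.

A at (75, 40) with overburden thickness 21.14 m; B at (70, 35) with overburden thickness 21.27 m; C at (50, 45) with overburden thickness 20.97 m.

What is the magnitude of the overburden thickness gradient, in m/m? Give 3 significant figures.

0.0274 m/m

With d = a·x + b·y + c and A as origin, the differences give:
  (-5)·a + (-5)·b = +0.13
  (-25)·a + 5·b = -0.17
Eliminate b (×5 and ×(-5), subtract): -150·a = -0.200 → a = ∂d/∂x = +0.001333
Back-substitute: b = ∂d/∂y = -0.02733.
|∇f| = √(0.001333² + -0.02733²) = 0.02736 m/m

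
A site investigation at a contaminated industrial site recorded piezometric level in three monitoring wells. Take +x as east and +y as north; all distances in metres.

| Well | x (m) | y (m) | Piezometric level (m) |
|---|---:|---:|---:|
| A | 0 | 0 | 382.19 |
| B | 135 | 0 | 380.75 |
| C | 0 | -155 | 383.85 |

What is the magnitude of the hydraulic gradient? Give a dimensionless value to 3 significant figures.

0.0151

∂h/∂x = (380.75 − 382.19) / (135 − 0) = -0.01067
∂h/∂y = (383.85 − 382.19) / (-155 − 0) = -0.01071
|∇h| = √(-0.01067² + -0.01071²) = 0.01512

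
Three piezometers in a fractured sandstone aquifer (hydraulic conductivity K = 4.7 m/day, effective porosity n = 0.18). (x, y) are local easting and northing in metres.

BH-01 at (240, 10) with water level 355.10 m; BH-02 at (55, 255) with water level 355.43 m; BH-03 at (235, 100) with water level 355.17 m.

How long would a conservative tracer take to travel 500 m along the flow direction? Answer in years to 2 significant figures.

48 years

Taking BH-01 as reference: BH-02−BH-01 = (-185, 245, +0.33); BH-03−BH-01 = (-5, 90, +0.07).
Determinant of the coordinate differences = (-185)·90 − (-5)·245 = -15425.
∂h/∂x = [(+0.33)·90 − (+0.07)·245] / -15425 = -0.0008136
∂h/∂y = [(-185)·(+0.07) − (-5)·(+0.33)] / -15425 = +0.0007326
|∇h| = √(-0.0008136² + 0.0007326²) = 0.001095
Seepage velocity v = K·i/n = 4.7 × 0.001095 / 0.18 = 0.02859 m/day.
t = 500 / 0.02859 = 1.749e+04 days = 47.9 years.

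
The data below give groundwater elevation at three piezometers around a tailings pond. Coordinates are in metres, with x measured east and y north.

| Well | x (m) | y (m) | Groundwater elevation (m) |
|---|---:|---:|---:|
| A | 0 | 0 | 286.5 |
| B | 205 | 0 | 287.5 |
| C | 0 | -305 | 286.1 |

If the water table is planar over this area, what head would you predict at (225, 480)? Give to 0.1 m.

∂h/∂x = (287.5 − 286.5) / (205 − 0) = +0.004878
∂h/∂y = (286.1 − 286.5) / (-305 − 0) = +0.001311
h(225, 480) = 286.5 + (+0.004878)·(225) + (+0.001311)·(480) = 286.5 +1.098 +0.630 = 288.227 m.

288.2 m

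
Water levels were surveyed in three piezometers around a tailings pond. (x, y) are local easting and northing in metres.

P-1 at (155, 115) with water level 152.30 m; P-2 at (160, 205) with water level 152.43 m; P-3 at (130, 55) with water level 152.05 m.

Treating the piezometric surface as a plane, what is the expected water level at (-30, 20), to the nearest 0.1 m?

150.8 m

Differences from P-1: to P-2 (Δx, Δy, Δh) = (5, 90, +0.13); to P-3 = (-25, -60, -0.25).
Determinant of the coordinate differences = 5·(-60) − (-25)·90 = 1950.
∂h/∂x = [(+0.13)·(-60) − (-0.25)·90] / 1950 = +0.007538
∂h/∂y = [5·(-0.25) − (-25)·(+0.13)] / 1950 = +0.001026
h(-30, 20) = 152.30 + (+0.007538)·(-185) + (+0.001026)·(-95) = 152.30 -1.395 -0.097 = 150.808 m.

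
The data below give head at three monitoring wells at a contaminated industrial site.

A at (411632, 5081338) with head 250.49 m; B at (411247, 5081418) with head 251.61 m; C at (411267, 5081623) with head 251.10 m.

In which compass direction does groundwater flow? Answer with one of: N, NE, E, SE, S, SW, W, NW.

NE

Taking A as reference: B−A = (-385, 80, +1.12); C−A = (-365, 285, +0.61).
Solve a·Δx + b·Δy = Δh: det = (-385)·285 − (-365)·80 = -80525.
∂h/∂x = [(+1.12)·285 − (+0.61)·80] / -80525 = -0.003358
∂h/∂y = [(-385)·(+0.61) − (-365)·(+1.12)] / -80525 = -0.002160
Flow = −∇h = (+0.003358 east, +0.002160 north), which points northeast.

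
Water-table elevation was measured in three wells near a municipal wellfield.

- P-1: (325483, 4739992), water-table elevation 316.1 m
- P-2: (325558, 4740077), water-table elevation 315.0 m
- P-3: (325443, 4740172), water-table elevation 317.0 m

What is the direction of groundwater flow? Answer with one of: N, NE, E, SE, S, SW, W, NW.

E

With h = a·x + b·y + c and P-1 as origin, the differences give:
  75·a + 85·b = -1.1
  (-40)·a + 180·b = +0.9
Eliminate b (×180 and ×85, subtract): 16900·a = -274.50 → a = ∂h/∂x = -0.01624
Back-substitute: b = ∂h/∂y = +0.001391.
Flow = −∇h = (+0.01624 east, -0.001391 north), which points east.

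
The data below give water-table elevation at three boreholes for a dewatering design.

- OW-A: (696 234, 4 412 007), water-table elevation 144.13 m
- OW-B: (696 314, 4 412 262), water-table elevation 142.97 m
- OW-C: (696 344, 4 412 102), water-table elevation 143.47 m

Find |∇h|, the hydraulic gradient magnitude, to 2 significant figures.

Three-point gradient (reference OW-A): Δ to OW-B = (80, 255, -1.16), Δ to OW-C = (110, 95, -0.66).
∂h/∂x = -0.002841, ∂h/∂y = -0.003658 (det = -20450).
|∇h| = √(-0.002841² + -0.003658²) = 0.004632

0.0046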